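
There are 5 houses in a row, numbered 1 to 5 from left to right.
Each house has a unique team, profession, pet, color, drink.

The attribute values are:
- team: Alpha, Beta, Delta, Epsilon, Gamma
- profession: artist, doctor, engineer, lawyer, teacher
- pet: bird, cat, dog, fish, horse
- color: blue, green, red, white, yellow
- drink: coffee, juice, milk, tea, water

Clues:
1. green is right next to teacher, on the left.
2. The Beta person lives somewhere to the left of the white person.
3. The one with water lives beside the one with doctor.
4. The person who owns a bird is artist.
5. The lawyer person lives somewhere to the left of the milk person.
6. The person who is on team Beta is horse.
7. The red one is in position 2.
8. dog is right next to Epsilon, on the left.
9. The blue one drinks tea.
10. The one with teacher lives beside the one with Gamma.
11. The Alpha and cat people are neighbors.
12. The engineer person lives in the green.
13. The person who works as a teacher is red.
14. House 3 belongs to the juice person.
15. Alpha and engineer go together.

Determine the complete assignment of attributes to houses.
Solution:

House | Team | Profession | Pet | Color | Drink
-----------------------------------------------
  1   | Alpha | engineer | dog | green | coffee
  2   | Epsilon | teacher | cat | red | water
  3   | Gamma | doctor | fish | yellow | juice
  4   | Beta | lawyer | horse | blue | tea
  5   | Delta | artist | bird | white | milk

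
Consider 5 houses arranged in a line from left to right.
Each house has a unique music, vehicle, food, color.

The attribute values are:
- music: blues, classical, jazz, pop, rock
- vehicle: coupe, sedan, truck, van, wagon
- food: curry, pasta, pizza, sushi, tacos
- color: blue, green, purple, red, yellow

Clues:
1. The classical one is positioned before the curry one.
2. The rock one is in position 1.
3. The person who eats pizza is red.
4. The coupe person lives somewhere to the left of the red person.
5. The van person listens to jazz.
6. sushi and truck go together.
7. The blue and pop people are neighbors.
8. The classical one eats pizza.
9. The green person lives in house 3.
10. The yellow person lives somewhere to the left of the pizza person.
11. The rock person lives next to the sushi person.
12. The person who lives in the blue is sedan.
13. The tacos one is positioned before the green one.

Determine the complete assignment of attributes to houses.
Solution:

House | Music | Vehicle | Food | Color
--------------------------------------
  1   | rock | sedan | tacos | blue
  2   | pop | truck | sushi | yellow
  3   | blues | coupe | pasta | green
  4   | classical | wagon | pizza | red
  5   | jazz | van | curry | purple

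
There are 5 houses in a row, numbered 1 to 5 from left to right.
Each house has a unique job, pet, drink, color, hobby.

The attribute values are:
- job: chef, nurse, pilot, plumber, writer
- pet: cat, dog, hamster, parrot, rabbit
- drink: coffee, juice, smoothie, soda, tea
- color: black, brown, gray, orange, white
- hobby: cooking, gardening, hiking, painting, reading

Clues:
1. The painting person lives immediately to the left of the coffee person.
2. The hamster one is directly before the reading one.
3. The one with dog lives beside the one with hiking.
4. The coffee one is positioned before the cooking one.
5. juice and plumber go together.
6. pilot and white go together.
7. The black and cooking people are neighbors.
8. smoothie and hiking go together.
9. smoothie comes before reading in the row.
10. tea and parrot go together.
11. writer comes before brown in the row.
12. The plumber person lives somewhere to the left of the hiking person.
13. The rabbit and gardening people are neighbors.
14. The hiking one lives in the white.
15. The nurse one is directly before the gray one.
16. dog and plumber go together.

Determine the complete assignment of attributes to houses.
Solution:

House | Job | Pet | Drink | Color | Hobby
-----------------------------------------
  1   | writer | rabbit | soda | orange | painting
  2   | nurse | cat | coffee | black | gardening
  3   | plumber | dog | juice | gray | cooking
  4   | pilot | hamster | smoothie | white | hiking
  5   | chef | parrot | tea | brown | reading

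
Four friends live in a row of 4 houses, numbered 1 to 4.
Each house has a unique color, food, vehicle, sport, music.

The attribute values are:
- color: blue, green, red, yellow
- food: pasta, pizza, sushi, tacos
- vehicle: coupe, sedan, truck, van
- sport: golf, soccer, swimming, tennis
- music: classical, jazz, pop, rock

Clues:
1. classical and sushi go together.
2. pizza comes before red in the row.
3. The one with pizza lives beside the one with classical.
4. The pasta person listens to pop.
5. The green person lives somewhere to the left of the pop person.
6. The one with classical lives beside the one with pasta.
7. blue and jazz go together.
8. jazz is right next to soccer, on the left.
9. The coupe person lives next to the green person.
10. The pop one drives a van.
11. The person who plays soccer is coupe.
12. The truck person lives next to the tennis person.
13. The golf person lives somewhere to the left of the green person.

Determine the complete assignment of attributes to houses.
Solution:

House | Color | Food | Vehicle | Sport | Music
----------------------------------------------
  1   | blue | tacos | sedan | golf | jazz
  2   | yellow | pizza | coupe | soccer | rock
  3   | green | sushi | truck | swimming | classical
  4   | red | pasta | van | tennis | pop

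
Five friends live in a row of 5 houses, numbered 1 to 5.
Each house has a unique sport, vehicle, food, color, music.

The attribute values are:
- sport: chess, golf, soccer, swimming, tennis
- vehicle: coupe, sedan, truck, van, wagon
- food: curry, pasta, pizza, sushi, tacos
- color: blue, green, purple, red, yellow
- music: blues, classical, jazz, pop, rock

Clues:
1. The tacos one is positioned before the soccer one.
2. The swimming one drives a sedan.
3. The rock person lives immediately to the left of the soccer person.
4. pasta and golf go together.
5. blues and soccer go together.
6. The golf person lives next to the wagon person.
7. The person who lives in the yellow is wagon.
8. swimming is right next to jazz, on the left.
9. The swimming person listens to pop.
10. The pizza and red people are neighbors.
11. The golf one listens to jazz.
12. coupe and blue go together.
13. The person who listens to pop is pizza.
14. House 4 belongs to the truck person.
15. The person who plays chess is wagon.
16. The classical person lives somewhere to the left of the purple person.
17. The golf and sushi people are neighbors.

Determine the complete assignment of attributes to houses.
Solution:

House | Sport | Vehicle | Food | Color | Music
----------------------------------------------
  1   | swimming | sedan | pizza | green | pop
  2   | golf | van | pasta | red | jazz
  3   | chess | wagon | sushi | yellow | classical
  4   | tennis | truck | tacos | purple | rock
  5   | soccer | coupe | curry | blue | blues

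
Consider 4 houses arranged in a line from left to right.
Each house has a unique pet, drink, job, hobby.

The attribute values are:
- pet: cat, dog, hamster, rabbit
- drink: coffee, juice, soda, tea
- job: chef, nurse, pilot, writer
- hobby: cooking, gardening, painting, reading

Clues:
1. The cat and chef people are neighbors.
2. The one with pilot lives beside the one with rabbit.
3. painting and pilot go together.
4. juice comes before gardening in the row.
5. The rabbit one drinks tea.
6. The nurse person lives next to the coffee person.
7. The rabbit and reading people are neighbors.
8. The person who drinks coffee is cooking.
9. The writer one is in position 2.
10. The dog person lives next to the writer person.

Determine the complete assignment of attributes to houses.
Solution:

House | Pet | Drink | Job | Hobby
---------------------------------
  1   | dog | juice | pilot | painting
  2   | rabbit | tea | writer | gardening
  3   | cat | soda | nurse | reading
  4   | hamster | coffee | chef | cooking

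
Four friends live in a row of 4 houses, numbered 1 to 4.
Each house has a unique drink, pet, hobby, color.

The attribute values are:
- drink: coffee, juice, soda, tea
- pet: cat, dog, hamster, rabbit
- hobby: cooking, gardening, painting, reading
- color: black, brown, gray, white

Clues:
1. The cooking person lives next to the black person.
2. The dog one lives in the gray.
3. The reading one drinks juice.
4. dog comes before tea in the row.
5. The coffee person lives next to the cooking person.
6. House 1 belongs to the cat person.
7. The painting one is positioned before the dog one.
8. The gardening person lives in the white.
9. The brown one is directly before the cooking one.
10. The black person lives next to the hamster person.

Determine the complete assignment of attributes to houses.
Solution:

House | Drink | Pet | Hobby | Color
-----------------------------------
  1   | coffee | cat | painting | brown
  2   | soda | dog | cooking | gray
  3   | juice | rabbit | reading | black
  4   | tea | hamster | gardening | white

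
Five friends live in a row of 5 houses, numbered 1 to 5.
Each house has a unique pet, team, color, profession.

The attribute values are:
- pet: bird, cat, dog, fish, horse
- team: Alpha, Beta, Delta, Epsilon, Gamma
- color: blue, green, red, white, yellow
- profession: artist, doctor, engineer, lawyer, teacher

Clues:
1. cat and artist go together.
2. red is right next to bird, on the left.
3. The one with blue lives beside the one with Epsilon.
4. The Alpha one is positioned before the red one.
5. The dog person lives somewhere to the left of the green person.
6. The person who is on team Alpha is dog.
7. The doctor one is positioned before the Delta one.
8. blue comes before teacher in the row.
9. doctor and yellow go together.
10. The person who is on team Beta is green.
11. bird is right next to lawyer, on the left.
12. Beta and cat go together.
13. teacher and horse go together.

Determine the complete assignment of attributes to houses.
Solution:

House | Pet | Team | Color | Profession
---------------------------------------
  1   | dog | Alpha | blue | engineer
  2   | horse | Epsilon | red | teacher
  3   | bird | Gamma | yellow | doctor
  4   | fish | Delta | white | lawyer
  5   | cat | Beta | green | artist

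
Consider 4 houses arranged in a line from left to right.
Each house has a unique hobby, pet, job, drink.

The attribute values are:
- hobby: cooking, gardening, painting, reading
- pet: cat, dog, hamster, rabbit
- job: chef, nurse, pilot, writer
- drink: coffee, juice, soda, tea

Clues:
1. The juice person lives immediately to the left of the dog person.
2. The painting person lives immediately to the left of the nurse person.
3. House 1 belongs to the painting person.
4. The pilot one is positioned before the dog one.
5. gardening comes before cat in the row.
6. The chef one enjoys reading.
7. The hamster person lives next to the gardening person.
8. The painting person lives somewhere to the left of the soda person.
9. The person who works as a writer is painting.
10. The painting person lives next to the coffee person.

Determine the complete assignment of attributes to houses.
Solution:

House | Hobby | Pet | Job | Drink
---------------------------------
  1   | painting | hamster | writer | tea
  2   | gardening | rabbit | nurse | coffee
  3   | cooking | cat | pilot | juice
  4   | reading | dog | chef | soda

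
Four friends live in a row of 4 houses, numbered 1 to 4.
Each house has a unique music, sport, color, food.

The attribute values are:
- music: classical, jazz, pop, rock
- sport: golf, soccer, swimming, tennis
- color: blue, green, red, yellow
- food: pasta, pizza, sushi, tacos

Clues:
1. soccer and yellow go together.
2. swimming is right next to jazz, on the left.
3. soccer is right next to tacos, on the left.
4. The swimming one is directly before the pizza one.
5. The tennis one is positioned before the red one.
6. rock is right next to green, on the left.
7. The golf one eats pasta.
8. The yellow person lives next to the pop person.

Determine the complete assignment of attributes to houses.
Solution:

House | Music | Sport | Color | Food
------------------------------------
  1   | rock | soccer | yellow | sushi
  2   | pop | swimming | green | tacos
  3   | jazz | tennis | blue | pizza
  4   | classical | golf | red | pasta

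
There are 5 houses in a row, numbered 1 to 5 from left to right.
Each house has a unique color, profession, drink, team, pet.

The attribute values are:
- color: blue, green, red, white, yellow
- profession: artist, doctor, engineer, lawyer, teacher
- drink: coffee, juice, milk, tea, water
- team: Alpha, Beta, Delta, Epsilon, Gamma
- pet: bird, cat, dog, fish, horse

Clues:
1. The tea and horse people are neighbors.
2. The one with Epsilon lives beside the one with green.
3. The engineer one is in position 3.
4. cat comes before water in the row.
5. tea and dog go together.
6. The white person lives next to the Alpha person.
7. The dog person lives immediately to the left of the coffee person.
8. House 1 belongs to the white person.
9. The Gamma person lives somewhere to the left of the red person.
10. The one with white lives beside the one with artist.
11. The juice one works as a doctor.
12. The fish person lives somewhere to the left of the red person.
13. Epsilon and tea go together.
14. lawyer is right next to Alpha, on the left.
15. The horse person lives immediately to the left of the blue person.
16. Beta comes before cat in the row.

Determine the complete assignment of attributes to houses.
Solution:

House | Color | Profession | Drink | Team | Pet
-----------------------------------------------
  1   | white | lawyer | tea | Epsilon | dog
  2   | green | artist | coffee | Alpha | horse
  3   | blue | engineer | milk | Beta | fish
  4   | yellow | doctor | juice | Gamma | cat
  5   | red | teacher | water | Delta | bird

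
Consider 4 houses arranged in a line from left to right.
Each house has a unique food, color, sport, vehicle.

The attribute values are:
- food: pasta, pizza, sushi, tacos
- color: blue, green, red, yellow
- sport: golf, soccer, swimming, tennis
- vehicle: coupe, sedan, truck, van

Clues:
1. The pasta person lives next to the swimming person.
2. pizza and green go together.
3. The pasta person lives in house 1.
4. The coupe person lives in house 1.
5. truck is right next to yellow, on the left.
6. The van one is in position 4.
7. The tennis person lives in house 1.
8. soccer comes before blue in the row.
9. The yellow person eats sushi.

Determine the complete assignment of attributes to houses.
Solution:

House | Food | Color | Sport | Vehicle
--------------------------------------
  1   | pasta | red | tennis | coupe
  2   | pizza | green | swimming | truck
  3   | sushi | yellow | soccer | sedan
  4   | tacos | blue | golf | van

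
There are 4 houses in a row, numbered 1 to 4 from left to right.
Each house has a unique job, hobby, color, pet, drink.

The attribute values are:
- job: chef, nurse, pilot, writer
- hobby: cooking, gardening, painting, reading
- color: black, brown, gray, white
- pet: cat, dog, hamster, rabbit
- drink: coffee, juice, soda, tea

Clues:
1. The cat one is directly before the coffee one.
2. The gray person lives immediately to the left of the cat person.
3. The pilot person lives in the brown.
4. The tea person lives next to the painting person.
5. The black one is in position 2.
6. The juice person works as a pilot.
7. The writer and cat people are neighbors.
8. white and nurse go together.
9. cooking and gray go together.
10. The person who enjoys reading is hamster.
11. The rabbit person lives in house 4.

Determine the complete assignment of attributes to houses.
Solution:

House | Job | Hobby | Color | Pet | Drink
-----------------------------------------
  1   | writer | cooking | gray | dog | tea
  2   | chef | painting | black | cat | soda
  3   | nurse | reading | white | hamster | coffee
  4   | pilot | gardening | brown | rabbit | juice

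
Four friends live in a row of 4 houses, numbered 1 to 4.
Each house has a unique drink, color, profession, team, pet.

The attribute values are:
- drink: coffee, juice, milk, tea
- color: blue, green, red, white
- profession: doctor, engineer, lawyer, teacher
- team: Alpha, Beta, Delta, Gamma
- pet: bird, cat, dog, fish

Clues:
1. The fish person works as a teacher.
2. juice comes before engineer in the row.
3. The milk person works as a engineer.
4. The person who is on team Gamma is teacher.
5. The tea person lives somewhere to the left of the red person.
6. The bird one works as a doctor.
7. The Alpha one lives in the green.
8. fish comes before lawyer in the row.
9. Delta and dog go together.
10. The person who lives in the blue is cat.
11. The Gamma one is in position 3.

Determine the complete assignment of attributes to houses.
Solution:

House | Drink | Color | Profession | Team | Pet
-----------------------------------------------
  1   | juice | green | doctor | Alpha | bird
  2   | milk | blue | engineer | Beta | cat
  3   | tea | white | teacher | Gamma | fish
  4   | coffee | red | lawyer | Delta | dog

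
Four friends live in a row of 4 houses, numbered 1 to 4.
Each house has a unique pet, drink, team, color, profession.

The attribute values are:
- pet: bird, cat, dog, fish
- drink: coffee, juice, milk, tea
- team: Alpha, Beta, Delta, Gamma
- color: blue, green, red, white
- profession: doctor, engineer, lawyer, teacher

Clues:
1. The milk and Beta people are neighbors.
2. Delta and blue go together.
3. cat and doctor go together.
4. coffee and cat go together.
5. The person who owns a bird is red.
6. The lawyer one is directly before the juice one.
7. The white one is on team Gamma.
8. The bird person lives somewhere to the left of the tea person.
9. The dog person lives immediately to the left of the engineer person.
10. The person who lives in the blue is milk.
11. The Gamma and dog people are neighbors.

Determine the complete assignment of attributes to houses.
Solution:

House | Pet | Drink | Team | Color | Profession
-----------------------------------------------
  1   | cat | coffee | Gamma | white | doctor
  2   | dog | milk | Delta | blue | lawyer
  3   | bird | juice | Beta | red | engineer
  4   | fish | tea | Alpha | green | teacher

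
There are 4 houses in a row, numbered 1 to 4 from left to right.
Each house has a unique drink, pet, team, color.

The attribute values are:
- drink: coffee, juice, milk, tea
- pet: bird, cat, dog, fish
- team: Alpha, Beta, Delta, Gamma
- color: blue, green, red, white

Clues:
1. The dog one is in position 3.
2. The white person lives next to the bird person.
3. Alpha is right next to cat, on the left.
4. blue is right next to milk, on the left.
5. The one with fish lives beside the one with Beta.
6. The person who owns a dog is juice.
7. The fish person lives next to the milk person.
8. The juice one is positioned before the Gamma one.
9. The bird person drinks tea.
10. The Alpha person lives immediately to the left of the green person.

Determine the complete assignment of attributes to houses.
Solution:

House | Drink | Pet | Team | Color
----------------------------------
  1   | coffee | fish | Alpha | blue
  2   | milk | cat | Beta | green
  3   | juice | dog | Delta | white
  4   | tea | bird | Gamma | red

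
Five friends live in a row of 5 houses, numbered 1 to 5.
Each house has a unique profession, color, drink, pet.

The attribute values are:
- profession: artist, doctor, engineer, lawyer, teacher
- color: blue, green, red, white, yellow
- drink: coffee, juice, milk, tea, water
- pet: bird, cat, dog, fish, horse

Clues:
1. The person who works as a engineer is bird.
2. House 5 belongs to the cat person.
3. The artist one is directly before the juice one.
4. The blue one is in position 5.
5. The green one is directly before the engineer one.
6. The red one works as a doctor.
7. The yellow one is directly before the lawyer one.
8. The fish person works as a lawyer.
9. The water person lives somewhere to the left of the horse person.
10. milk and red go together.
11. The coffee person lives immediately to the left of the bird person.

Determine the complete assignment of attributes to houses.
Solution:

House | Profession | Color | Drink | Pet
----------------------------------------
  1   | artist | green | coffee | dog
  2   | engineer | yellow | juice | bird
  3   | lawyer | white | water | fish
  4   | doctor | red | milk | horse
  5   | teacher | blue | tea | cat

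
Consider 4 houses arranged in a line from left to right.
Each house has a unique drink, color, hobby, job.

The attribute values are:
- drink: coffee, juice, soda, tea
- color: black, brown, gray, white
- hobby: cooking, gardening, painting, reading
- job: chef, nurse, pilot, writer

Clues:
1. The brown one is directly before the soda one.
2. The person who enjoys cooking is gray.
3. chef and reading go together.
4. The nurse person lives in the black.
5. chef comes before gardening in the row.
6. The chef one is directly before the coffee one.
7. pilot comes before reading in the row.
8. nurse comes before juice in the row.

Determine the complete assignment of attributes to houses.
Solution:

House | Drink | Color | Hobby | Job
-----------------------------------
  1   | tea | brown | painting | pilot
  2   | soda | white | reading | chef
  3   | coffee | black | gardening | nurse
  4   | juice | gray | cooking | writer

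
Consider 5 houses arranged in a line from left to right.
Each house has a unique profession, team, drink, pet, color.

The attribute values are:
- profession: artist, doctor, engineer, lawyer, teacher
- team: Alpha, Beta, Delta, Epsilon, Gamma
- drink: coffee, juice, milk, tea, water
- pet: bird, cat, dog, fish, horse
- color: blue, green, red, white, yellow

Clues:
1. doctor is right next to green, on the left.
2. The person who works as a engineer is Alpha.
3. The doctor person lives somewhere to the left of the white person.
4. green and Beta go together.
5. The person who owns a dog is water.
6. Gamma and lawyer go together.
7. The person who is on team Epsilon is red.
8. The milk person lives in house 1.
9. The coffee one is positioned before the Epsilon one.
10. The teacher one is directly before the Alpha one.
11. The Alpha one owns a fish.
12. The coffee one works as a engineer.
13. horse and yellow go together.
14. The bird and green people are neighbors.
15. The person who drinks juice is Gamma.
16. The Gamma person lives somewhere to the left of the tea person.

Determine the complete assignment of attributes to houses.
Solution:

House | Profession | Team | Drink | Pet | Color
-----------------------------------------------
  1   | doctor | Delta | milk | bird | blue
  2   | teacher | Beta | water | dog | green
  3   | engineer | Alpha | coffee | fish | white
  4   | lawyer | Gamma | juice | horse | yellow
  5   | artist | Epsilon | tea | cat | red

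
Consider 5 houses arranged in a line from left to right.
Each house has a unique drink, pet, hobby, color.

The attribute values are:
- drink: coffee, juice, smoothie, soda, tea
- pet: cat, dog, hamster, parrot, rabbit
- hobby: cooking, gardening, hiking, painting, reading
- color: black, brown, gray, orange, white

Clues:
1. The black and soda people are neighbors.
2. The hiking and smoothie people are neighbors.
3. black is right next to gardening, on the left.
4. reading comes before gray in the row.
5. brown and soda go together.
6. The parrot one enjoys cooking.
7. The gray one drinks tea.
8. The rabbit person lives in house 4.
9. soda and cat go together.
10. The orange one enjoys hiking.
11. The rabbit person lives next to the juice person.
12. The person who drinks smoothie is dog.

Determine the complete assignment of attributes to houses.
Solution:

House | Drink | Pet | Hobby | Color
-----------------------------------
  1   | coffee | hamster | hiking | orange
  2   | smoothie | dog | reading | black
  3   | soda | cat | gardening | brown
  4   | tea | rabbit | painting | gray
  5   | juice | parrot | cooking | white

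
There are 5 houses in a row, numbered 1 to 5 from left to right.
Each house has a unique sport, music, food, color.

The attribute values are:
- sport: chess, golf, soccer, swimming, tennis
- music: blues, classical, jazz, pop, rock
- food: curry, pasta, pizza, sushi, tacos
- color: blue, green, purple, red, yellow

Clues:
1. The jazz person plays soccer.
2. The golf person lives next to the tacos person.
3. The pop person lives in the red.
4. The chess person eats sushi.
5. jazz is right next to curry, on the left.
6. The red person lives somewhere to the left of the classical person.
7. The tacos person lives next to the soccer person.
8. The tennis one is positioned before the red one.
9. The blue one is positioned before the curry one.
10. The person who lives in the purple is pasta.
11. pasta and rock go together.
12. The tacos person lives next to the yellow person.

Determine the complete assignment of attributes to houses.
Solution:

House | Sport | Music | Food | Color
------------------------------------
  1   | golf | rock | pasta | purple
  2   | tennis | blues | tacos | blue
  3   | soccer | jazz | pizza | yellow
  4   | swimming | pop | curry | red
  5   | chess | classical | sushi | green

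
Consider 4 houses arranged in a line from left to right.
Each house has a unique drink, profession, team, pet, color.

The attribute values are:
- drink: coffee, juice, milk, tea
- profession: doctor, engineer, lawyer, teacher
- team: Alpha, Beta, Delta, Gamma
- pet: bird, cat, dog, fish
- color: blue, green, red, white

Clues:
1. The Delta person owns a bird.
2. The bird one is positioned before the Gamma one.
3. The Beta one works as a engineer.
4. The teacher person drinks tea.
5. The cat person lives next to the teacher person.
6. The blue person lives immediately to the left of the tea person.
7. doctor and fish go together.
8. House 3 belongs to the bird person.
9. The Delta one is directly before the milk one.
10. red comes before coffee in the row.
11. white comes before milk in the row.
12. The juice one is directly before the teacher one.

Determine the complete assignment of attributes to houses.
Solution:

House | Drink | Profession | Team | Pet | Color
-----------------------------------------------
  1   | juice | engineer | Beta | cat | blue
  2   | tea | teacher | Alpha | dog | red
  3   | coffee | lawyer | Delta | bird | white
  4   | milk | doctor | Gamma | fish | green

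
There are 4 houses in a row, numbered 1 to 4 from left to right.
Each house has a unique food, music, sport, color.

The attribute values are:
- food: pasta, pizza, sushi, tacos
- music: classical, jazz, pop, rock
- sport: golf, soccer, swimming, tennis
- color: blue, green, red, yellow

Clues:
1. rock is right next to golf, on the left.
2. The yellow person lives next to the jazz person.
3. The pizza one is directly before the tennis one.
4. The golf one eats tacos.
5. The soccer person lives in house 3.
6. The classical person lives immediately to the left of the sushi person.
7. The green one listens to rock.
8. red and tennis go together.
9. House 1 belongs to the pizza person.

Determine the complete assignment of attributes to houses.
Solution:

House | Food | Music | Sport | Color
------------------------------------
  1   | pizza | classical | swimming | yellow
  2   | sushi | jazz | tennis | red
  3   | pasta | rock | soccer | green
  4   | tacos | pop | golf | blue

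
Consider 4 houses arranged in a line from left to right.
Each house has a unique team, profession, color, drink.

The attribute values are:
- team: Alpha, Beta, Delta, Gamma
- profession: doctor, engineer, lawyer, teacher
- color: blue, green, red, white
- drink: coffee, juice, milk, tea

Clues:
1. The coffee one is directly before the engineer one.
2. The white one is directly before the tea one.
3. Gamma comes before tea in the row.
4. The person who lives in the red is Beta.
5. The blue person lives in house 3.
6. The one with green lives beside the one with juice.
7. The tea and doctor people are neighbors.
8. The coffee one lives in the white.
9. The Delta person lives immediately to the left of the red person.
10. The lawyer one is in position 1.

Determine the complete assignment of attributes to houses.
Solution:

House | Team | Profession | Color | Drink
-----------------------------------------
  1   | Gamma | lawyer | white | coffee
  2   | Alpha | engineer | green | tea
  3   | Delta | doctor | blue | juice
  4   | Beta | teacher | red | milk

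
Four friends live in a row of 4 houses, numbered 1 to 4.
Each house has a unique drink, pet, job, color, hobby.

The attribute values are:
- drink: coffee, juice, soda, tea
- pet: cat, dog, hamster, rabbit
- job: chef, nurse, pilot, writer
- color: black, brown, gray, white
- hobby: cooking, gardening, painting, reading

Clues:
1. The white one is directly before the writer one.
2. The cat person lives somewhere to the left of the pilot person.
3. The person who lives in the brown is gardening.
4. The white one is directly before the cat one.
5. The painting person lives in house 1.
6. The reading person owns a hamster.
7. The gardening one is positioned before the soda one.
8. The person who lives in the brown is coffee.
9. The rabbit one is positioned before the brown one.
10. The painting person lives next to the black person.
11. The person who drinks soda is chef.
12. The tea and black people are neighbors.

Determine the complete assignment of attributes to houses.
Solution:

House | Drink | Pet | Job | Color | Hobby
-----------------------------------------
  1   | tea | rabbit | nurse | white | painting
  2   | juice | cat | writer | black | cooking
  3   | coffee | dog | pilot | brown | gardening
  4   | soda | hamster | chef | gray | reading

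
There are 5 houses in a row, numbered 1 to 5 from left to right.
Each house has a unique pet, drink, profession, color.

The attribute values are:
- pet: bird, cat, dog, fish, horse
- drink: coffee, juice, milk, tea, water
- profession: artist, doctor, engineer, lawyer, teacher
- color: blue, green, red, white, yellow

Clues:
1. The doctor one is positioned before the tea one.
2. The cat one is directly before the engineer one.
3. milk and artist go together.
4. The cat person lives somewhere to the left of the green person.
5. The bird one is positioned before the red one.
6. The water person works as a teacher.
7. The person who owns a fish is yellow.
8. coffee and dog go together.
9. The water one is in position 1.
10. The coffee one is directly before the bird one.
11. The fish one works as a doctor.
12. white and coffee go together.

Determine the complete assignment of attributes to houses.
Solution:

House | Pet | Drink | Profession | Color
----------------------------------------
  1   | cat | water | teacher | blue
  2   | dog | coffee | engineer | white
  3   | bird | milk | artist | green
  4   | fish | juice | doctor | yellow
  5   | horse | tea | lawyer | red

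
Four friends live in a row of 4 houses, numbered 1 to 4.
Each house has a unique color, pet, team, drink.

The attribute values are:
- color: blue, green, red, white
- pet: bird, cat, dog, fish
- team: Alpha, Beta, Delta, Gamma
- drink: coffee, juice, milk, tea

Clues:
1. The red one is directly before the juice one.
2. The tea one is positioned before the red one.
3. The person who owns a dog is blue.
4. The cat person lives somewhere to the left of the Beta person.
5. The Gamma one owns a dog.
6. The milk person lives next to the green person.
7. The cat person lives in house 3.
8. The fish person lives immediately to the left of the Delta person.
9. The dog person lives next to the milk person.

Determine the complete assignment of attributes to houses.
Solution:

House | Color | Pet | Team | Drink
----------------------------------
  1   | blue | dog | Gamma | tea
  2   | red | fish | Alpha | milk
  3   | green | cat | Delta | juice
  4   | white | bird | Beta | coffee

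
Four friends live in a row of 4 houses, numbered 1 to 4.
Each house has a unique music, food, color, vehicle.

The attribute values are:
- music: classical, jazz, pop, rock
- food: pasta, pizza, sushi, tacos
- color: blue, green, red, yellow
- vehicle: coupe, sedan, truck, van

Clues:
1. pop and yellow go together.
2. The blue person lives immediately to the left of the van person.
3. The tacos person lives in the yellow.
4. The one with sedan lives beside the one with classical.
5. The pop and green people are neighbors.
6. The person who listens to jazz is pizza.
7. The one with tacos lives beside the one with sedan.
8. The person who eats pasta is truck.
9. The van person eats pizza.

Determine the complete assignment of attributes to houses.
Solution:

House | Music | Food | Color | Vehicle
--------------------------------------
  1   | pop | tacos | yellow | coupe
  2   | rock | sushi | green | sedan
  3   | classical | pasta | blue | truck
  4   | jazz | pizza | red | van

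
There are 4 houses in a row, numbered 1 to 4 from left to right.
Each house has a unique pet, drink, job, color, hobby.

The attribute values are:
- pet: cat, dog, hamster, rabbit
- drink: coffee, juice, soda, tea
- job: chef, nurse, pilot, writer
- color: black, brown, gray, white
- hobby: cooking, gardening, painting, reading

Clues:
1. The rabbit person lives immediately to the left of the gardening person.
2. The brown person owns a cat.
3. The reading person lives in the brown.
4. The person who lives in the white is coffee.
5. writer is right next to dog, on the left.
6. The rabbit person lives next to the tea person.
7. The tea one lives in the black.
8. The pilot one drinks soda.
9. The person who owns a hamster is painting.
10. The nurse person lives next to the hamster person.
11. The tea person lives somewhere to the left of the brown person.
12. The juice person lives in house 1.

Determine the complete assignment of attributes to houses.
Solution:

House | Pet | Drink | Job | Color | Hobby
-----------------------------------------
  1   | rabbit | juice | writer | gray | cooking
  2   | dog | tea | nurse | black | gardening
  3   | hamster | coffee | chef | white | painting
  4   | cat | soda | pilot | brown | reading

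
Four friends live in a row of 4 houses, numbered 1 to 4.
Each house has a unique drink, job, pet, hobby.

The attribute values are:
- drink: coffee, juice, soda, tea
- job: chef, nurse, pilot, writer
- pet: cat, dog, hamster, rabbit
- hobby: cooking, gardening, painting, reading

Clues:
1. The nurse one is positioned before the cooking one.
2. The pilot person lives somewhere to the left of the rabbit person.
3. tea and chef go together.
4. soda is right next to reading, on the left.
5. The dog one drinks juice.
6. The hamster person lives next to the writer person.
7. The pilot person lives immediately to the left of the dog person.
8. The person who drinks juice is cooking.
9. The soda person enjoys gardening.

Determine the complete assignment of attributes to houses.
Solution:

House | Drink | Job | Pet | Hobby
---------------------------------
  1   | soda | nurse | cat | gardening
  2   | coffee | pilot | hamster | reading
  3   | juice | writer | dog | cooking
  4   | tea | chef | rabbit | painting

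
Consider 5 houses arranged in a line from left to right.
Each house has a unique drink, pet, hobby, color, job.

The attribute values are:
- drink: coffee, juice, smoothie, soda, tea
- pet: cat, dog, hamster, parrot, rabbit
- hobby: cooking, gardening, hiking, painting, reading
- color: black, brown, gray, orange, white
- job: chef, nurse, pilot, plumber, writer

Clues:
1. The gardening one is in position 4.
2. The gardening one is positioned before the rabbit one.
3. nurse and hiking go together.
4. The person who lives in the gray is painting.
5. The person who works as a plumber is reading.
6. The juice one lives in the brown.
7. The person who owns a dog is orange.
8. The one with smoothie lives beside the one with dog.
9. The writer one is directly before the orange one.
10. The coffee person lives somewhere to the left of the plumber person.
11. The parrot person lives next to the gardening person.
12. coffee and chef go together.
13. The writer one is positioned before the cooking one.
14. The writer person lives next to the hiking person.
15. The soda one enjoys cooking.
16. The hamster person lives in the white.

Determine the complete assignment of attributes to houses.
Solution:

House | Drink | Pet | Hobby | Color | Job
-----------------------------------------
  1   | smoothie | cat | painting | gray | writer
  2   | tea | dog | hiking | orange | nurse
  3   | soda | parrot | cooking | black | pilot
  4   | coffee | hamster | gardening | white | chef
  5   | juice | rabbit | reading | brown | plumber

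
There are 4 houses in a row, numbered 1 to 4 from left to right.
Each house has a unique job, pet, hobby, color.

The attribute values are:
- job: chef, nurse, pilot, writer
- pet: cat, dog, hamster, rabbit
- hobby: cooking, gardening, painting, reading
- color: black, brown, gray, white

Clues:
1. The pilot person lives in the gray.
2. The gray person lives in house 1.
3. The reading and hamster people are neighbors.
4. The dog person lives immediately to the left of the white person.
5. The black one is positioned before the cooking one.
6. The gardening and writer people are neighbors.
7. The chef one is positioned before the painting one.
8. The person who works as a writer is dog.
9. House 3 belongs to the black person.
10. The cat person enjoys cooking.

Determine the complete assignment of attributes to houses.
Solution:

House | Job | Pet | Hobby | Color
---------------------------------
  1   | pilot | rabbit | reading | gray
  2   | chef | hamster | gardening | brown
  3   | writer | dog | painting | black
  4   | nurse | cat | cooking | white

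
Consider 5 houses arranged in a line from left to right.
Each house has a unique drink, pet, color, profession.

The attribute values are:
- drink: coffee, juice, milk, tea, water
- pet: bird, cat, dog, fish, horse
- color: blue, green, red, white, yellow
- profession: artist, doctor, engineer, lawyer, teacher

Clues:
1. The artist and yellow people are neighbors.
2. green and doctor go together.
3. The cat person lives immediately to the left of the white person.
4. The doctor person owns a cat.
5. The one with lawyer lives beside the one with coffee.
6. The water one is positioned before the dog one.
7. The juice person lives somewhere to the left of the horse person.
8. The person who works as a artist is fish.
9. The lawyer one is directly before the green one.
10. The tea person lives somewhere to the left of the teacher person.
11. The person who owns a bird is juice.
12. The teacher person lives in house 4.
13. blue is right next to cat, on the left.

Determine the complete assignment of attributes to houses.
Solution:

House | Drink | Pet | Color | Profession
----------------------------------------
  1   | juice | bird | blue | lawyer
  2   | coffee | cat | green | doctor
  3   | tea | fish | white | artist
  4   | water | horse | yellow | teacher
  5   | milk | dog | red | engineer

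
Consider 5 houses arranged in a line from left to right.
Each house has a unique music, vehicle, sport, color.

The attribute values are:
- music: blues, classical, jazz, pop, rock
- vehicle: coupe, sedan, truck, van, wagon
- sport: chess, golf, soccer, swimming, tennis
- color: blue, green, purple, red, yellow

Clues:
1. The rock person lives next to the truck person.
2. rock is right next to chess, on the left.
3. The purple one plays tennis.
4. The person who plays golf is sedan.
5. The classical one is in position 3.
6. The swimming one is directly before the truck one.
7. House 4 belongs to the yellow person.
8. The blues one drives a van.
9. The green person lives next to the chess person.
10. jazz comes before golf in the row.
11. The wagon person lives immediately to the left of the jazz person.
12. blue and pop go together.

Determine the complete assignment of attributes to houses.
Solution:

House | Music | Vehicle | Sport | Color
---------------------------------------
  1   | rock | wagon | swimming | green
  2   | jazz | truck | chess | red
  3   | classical | coupe | tennis | purple
  4   | blues | van | soccer | yellow
  5   | pop | sedan | golf | blue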